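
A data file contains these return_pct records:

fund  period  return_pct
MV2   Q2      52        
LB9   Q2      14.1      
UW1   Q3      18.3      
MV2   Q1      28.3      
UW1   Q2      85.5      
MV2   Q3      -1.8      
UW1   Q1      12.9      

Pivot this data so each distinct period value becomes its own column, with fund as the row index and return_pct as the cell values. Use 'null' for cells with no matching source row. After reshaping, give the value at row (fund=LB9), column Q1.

null

No long-format row has fund=LB9 and period=Q1, so the cell is null.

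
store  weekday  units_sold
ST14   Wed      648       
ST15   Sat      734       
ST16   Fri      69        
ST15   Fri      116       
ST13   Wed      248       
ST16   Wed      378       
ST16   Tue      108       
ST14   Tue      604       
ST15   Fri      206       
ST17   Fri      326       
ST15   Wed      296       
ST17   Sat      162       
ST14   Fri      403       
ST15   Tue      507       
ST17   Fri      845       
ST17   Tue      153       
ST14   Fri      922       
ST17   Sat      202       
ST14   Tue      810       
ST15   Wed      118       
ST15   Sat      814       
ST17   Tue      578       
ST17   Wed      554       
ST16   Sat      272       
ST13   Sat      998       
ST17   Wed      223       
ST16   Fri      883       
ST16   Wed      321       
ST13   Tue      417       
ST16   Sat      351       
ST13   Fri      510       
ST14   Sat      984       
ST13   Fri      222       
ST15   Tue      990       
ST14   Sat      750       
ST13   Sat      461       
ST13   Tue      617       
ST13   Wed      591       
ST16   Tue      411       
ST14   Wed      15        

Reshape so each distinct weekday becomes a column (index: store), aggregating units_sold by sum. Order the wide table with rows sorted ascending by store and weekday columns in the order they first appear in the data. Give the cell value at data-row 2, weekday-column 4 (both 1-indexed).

1414

With rows sorted ascending by store, row 2 is store=ST14. weekday columns in first-appearance order: Wed, Sat, Fri, Tue; column 4 is Tue.
Long rows with store=ST14, weekday=Tue: 604 + 810 = 1414.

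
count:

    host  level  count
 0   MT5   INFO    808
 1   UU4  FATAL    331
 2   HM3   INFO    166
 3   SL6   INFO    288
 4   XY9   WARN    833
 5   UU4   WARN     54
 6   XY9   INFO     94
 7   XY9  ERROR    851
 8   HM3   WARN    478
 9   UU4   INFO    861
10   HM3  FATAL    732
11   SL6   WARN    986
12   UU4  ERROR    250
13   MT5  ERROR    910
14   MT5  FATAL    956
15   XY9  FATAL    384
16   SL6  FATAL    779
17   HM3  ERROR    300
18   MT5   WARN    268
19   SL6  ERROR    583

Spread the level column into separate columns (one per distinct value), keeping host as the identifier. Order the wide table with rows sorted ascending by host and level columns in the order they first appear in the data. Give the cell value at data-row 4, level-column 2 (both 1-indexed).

With rows sorted ascending by host, row 4 is host=UU4. level columns in first-appearance order: INFO, FATAL, WARN, ERROR; column 2 is FATAL.
Long rows with host=UU4, level=FATAL: count = 331.

331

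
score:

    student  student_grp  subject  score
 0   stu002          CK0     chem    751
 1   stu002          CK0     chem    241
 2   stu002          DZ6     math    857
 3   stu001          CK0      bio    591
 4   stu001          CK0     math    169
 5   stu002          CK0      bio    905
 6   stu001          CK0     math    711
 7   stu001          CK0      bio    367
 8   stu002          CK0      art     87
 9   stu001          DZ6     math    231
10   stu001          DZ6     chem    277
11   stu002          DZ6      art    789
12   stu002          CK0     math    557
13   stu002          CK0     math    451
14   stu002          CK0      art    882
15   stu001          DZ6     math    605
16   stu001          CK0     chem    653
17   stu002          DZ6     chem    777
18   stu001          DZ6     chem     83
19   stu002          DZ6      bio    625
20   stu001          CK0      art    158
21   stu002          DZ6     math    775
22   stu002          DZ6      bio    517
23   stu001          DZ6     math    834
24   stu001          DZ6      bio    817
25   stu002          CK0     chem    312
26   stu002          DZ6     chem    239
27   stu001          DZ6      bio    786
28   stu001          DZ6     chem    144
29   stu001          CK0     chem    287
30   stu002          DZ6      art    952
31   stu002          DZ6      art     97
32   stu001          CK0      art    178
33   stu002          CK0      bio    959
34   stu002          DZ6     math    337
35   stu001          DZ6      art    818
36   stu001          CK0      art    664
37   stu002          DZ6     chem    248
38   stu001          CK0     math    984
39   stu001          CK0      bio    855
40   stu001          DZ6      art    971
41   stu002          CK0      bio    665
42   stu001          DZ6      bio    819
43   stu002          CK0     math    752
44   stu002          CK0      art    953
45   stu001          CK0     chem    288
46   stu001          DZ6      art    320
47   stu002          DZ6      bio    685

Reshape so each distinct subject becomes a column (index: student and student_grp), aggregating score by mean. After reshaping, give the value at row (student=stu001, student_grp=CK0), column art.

333.33

Rows with student=stu001, student_grp=CK0 and subject=art: score values are 158, 178, 664.
(158 + 178 + 664) / 3 = 333.33.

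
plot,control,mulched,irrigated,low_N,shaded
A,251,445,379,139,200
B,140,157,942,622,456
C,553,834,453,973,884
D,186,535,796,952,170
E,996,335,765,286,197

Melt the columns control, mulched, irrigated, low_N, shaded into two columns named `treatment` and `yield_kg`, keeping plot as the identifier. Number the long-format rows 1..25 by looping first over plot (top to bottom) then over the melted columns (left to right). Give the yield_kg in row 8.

25 rows total (5 × 5). Row 8: index ⌊(8-1)/5⌋ = 1 into plot → B; (8-1) mod 5 = 2 into the melted columns → irrigated.
So row 8 is (B, irrigated, 942); yield_kg = 942.

942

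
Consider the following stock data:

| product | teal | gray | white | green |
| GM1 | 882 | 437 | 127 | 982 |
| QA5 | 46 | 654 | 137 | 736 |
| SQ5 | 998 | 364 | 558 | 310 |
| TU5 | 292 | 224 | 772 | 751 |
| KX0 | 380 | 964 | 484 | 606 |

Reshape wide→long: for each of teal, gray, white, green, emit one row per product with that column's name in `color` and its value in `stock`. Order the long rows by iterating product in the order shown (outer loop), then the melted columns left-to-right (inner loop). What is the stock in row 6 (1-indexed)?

20 rows total (5 × 4). Row 6: index ⌊(6-1)/4⌋ = 1 into product → QA5; (6-1) mod 4 = 1 into the melted columns → gray.
So row 6 is (QA5, gray, 654); stock = 654.

654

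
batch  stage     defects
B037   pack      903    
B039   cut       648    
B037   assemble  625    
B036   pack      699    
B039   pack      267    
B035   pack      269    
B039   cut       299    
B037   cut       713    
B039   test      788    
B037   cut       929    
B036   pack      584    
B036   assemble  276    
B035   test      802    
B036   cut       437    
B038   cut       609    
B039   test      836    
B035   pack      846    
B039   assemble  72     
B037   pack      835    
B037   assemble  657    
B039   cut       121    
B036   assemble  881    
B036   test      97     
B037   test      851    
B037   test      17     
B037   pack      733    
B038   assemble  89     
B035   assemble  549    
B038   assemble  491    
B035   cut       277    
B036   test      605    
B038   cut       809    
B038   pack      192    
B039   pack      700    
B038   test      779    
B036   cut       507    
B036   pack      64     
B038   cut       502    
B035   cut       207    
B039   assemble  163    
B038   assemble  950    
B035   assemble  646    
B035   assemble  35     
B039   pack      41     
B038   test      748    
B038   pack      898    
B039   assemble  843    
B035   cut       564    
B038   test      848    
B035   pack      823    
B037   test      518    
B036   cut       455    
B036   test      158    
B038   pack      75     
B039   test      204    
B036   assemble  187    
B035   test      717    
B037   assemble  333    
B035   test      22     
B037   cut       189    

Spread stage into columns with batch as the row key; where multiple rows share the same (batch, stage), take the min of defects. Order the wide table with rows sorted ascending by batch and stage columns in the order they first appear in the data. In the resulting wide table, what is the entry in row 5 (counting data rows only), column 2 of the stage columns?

121

With rows sorted ascending by batch, row 5 is batch=B039. stage columns in first-appearance order: pack, cut, assemble, test; column 2 is cut.
Long rows with batch=B039, stage=cut: min(648, 299, 121) = 121.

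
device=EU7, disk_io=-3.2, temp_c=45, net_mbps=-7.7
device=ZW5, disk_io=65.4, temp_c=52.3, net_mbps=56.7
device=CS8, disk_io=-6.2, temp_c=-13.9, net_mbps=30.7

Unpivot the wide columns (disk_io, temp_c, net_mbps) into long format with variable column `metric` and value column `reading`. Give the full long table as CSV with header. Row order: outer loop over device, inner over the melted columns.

Each (device, column) pair becomes one row: 3 × 3 = 9 rows.
For example, (EU7, disk_io) → reading=-3.2.

device,metric,reading
EU7,disk_io,-3.2
EU7,temp_c,45
EU7,net_mbps,-7.7
ZW5,disk_io,65.4
ZW5,temp_c,52.3
ZW5,net_mbps,56.7
CS8,disk_io,-6.2
CS8,temp_c,-13.9
CS8,net_mbps,30.7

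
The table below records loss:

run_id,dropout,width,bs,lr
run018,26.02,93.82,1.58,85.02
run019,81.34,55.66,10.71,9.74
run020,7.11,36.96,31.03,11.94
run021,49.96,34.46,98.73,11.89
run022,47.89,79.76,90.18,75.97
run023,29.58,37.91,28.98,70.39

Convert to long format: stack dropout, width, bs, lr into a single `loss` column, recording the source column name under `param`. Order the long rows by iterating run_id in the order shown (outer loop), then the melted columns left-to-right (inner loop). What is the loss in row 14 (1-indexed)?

24 rows total (6 × 4). Row 14: index ⌊(14-1)/4⌋ = 3 into run_id → run021; (14-1) mod 4 = 1 into the melted columns → width.
So row 14 is (run021, width, 34.46); loss = 34.46.

34.46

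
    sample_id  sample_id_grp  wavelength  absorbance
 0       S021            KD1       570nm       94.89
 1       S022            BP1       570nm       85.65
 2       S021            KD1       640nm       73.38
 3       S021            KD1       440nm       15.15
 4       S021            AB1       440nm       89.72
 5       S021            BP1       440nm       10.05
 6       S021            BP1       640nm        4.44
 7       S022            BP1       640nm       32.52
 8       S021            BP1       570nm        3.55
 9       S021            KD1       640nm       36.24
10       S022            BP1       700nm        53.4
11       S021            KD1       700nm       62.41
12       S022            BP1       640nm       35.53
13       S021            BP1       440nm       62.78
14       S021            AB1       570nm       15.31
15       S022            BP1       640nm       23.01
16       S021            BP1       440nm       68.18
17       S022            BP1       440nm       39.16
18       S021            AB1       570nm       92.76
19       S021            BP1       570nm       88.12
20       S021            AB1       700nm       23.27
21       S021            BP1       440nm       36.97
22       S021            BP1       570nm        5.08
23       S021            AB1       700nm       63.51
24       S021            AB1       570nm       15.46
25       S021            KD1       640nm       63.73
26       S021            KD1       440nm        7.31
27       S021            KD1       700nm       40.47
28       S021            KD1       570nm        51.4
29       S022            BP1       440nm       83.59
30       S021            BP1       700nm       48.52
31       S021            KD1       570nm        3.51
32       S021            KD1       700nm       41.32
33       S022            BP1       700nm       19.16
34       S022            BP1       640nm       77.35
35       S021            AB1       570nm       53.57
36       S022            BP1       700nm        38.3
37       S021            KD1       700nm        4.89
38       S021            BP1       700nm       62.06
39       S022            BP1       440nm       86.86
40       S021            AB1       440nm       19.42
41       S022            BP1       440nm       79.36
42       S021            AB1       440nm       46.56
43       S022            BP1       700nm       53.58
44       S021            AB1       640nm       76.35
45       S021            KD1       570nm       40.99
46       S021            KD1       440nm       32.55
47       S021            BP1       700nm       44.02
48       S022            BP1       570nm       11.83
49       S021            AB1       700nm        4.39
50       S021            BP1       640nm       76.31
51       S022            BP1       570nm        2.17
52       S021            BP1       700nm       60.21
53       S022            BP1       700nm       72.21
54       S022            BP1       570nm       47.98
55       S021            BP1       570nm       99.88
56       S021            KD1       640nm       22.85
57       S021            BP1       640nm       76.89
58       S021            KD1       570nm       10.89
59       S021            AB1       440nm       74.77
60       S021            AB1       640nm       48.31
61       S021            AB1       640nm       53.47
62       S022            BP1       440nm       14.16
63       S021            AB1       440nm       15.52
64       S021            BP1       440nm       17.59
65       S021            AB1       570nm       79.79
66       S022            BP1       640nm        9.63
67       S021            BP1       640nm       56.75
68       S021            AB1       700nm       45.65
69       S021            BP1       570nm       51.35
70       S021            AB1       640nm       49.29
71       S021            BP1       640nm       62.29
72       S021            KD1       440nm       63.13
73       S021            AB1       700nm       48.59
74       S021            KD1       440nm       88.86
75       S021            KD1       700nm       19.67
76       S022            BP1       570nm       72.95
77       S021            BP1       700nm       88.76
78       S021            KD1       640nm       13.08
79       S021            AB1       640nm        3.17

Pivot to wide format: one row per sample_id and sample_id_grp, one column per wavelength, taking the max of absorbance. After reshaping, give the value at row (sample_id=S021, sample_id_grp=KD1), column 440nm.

88.86

Rows with sample_id=S021, sample_id_grp=KD1 and wavelength=440nm: absorbance values are 15.15, 7.31, 32.55, 63.13, 88.86.
max(15.15, 7.31, 32.55, 63.13, 88.86) = 88.86.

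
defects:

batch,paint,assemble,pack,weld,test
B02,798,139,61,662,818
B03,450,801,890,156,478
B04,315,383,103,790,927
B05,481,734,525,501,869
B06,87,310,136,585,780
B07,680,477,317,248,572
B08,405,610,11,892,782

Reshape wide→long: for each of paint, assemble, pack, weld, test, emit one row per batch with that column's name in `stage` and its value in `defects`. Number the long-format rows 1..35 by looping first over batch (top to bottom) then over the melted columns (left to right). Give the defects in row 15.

927

35 rows total (7 × 5). Row 15: index ⌊(15-1)/5⌋ = 2 into batch → B04; (15-1) mod 5 = 4 into the melted columns → test.
So row 15 is (B04, test, 927); defects = 927.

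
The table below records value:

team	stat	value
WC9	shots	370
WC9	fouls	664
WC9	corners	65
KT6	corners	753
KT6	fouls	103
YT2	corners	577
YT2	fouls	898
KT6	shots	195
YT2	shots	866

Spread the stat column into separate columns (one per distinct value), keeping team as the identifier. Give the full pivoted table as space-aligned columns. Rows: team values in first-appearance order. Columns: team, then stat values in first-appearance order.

team  shots  fouls  corners
WC9   370    664    65     
KT6   195    103    753    
YT2   866    898    577    

Columns: team plus the 3 distinct stat values (shots, fouls, corners).
For example, row WC9 column shots takes value=370 from the long row (WC9, shots).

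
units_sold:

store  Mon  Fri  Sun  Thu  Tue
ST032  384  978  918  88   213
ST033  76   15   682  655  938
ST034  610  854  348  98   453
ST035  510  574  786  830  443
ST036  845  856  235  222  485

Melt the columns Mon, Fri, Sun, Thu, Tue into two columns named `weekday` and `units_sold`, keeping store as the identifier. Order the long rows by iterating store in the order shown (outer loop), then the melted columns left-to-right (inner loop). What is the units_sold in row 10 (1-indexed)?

938

25 rows total (5 × 5). Row 10: index ⌊(10-1)/5⌋ = 1 into store → ST033; (10-1) mod 5 = 4 into the melted columns → Tue.
So row 10 is (ST033, Tue, 938); units_sold = 938.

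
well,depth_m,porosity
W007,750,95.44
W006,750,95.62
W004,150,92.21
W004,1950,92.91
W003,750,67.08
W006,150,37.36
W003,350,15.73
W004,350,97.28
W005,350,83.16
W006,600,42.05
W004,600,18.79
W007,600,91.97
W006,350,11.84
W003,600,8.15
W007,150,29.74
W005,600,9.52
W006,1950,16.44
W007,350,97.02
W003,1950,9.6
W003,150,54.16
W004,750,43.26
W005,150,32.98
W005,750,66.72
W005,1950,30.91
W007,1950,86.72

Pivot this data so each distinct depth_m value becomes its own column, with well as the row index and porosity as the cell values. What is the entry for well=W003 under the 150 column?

Wide layout: rows indexed by well, columns are the 5 distinct depth_m values (750, 150, 1950, 350, 600).
Cell (well=W003, depth_m=150) draws from the long row where well=W003 and depth_m=150, which has porosity=54.16.

54.16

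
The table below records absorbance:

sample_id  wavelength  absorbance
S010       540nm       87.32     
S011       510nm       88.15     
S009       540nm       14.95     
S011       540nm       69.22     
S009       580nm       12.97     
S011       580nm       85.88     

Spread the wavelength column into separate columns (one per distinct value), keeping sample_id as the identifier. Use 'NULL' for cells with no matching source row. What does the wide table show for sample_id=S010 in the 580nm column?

No long-format row has sample_id=S010 and wavelength=580nm, so the cell is NULL.

NULL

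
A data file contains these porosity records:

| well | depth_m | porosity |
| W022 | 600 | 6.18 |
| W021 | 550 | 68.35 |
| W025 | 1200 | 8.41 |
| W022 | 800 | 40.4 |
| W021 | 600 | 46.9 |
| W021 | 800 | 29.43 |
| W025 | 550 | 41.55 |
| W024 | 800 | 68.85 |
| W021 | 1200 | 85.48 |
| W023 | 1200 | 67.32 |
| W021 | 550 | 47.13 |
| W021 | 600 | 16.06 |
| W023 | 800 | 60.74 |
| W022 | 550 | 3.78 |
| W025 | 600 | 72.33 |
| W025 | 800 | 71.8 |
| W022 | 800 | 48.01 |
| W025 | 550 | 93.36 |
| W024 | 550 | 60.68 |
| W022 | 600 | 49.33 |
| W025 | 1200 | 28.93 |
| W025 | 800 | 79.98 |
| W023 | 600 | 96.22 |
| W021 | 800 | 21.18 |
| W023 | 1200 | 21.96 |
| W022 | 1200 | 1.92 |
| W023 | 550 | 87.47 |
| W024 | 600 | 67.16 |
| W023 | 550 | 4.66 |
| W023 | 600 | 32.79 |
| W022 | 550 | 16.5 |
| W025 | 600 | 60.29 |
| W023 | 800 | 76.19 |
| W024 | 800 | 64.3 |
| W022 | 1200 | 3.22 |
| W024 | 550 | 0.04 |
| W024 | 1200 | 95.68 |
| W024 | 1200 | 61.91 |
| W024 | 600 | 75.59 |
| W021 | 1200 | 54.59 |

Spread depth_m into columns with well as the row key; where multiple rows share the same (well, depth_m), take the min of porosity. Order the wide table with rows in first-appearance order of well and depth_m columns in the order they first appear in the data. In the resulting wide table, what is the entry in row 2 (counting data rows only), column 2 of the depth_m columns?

With rows in first-appearance order of well, row 2 is well=W021. depth_m columns in first-appearance order: 600, 550, 1200, 800; column 2 is 550.
Long rows with well=W021, depth_m=550: min(68.35, 47.13) = 47.13.

47.13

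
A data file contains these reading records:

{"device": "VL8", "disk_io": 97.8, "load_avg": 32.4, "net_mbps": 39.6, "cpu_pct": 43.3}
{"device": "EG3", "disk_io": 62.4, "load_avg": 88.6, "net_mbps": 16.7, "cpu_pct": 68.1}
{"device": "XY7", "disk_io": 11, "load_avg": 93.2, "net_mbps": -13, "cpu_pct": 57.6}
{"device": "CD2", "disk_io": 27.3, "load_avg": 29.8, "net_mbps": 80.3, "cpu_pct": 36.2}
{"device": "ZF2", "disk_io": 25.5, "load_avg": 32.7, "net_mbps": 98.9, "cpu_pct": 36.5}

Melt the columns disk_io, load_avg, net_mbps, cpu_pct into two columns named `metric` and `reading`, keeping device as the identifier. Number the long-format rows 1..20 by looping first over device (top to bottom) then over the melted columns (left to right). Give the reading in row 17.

20 rows total (5 × 4). Row 17: index ⌊(17-1)/4⌋ = 4 into device → ZF2; (17-1) mod 4 = 0 into the melted columns → disk_io.
So row 17 is (ZF2, disk_io, 25.5); reading = 25.5.

25.5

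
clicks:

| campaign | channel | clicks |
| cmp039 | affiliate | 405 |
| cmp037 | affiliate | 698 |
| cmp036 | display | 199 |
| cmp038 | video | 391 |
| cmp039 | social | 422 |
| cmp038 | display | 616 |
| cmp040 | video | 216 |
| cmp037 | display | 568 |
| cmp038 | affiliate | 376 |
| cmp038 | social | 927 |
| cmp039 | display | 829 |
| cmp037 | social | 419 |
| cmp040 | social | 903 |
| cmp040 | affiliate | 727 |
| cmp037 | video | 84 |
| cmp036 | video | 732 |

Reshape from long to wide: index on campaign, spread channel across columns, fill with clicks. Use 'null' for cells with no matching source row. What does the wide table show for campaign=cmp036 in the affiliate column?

null

No long-format row has campaign=cmp036 and channel=affiliate, so the cell is null.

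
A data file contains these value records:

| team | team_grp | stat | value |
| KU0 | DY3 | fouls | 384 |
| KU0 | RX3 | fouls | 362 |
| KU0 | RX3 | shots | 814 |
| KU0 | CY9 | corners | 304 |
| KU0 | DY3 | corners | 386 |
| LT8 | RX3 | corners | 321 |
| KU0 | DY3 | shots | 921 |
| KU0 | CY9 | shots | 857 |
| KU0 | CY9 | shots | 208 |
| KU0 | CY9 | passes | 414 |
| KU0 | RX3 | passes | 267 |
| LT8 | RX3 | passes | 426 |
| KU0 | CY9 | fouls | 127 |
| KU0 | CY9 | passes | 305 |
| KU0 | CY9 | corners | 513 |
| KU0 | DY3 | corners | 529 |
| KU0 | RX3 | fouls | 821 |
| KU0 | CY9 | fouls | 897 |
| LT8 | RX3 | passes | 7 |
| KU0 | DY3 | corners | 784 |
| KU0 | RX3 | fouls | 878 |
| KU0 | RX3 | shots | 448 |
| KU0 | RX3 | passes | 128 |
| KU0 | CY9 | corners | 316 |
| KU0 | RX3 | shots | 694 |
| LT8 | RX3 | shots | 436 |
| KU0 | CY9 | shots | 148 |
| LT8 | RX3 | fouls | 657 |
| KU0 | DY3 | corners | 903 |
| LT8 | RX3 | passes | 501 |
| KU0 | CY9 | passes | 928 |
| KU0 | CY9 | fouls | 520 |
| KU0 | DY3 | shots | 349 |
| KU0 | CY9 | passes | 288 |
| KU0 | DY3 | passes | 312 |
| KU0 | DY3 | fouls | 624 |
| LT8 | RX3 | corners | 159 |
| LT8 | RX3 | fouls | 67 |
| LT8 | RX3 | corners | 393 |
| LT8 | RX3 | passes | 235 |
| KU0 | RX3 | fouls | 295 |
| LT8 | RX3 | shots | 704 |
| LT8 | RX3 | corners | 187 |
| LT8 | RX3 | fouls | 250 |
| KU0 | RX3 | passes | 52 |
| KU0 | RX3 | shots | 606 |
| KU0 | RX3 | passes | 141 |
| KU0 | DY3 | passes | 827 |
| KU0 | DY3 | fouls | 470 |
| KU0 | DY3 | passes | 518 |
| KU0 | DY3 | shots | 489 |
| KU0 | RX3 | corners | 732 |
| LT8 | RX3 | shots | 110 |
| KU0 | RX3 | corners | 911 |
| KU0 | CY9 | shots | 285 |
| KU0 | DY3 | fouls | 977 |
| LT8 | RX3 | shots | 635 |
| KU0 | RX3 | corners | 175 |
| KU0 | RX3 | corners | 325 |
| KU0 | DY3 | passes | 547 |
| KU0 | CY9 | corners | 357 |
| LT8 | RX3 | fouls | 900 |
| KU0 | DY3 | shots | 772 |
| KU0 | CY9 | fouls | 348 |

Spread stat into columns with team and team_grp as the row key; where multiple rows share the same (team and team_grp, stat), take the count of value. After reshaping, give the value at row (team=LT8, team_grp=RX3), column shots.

4

Rows with team=LT8, team_grp=RX3 and stat=shots: value values are 436, 704, 110, 635.
4 rows match — count = 4.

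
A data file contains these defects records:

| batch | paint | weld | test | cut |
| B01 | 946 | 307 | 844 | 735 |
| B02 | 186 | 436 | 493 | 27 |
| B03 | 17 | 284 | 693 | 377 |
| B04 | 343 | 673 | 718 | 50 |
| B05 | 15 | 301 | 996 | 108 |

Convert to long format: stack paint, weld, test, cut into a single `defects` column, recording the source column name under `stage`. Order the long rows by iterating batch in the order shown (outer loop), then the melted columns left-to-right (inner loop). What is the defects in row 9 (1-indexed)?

20 rows total (5 × 4). Row 9: index ⌊(9-1)/4⌋ = 2 into batch → B03; (9-1) mod 4 = 0 into the melted columns → paint.
So row 9 is (B03, paint, 17); defects = 17.

17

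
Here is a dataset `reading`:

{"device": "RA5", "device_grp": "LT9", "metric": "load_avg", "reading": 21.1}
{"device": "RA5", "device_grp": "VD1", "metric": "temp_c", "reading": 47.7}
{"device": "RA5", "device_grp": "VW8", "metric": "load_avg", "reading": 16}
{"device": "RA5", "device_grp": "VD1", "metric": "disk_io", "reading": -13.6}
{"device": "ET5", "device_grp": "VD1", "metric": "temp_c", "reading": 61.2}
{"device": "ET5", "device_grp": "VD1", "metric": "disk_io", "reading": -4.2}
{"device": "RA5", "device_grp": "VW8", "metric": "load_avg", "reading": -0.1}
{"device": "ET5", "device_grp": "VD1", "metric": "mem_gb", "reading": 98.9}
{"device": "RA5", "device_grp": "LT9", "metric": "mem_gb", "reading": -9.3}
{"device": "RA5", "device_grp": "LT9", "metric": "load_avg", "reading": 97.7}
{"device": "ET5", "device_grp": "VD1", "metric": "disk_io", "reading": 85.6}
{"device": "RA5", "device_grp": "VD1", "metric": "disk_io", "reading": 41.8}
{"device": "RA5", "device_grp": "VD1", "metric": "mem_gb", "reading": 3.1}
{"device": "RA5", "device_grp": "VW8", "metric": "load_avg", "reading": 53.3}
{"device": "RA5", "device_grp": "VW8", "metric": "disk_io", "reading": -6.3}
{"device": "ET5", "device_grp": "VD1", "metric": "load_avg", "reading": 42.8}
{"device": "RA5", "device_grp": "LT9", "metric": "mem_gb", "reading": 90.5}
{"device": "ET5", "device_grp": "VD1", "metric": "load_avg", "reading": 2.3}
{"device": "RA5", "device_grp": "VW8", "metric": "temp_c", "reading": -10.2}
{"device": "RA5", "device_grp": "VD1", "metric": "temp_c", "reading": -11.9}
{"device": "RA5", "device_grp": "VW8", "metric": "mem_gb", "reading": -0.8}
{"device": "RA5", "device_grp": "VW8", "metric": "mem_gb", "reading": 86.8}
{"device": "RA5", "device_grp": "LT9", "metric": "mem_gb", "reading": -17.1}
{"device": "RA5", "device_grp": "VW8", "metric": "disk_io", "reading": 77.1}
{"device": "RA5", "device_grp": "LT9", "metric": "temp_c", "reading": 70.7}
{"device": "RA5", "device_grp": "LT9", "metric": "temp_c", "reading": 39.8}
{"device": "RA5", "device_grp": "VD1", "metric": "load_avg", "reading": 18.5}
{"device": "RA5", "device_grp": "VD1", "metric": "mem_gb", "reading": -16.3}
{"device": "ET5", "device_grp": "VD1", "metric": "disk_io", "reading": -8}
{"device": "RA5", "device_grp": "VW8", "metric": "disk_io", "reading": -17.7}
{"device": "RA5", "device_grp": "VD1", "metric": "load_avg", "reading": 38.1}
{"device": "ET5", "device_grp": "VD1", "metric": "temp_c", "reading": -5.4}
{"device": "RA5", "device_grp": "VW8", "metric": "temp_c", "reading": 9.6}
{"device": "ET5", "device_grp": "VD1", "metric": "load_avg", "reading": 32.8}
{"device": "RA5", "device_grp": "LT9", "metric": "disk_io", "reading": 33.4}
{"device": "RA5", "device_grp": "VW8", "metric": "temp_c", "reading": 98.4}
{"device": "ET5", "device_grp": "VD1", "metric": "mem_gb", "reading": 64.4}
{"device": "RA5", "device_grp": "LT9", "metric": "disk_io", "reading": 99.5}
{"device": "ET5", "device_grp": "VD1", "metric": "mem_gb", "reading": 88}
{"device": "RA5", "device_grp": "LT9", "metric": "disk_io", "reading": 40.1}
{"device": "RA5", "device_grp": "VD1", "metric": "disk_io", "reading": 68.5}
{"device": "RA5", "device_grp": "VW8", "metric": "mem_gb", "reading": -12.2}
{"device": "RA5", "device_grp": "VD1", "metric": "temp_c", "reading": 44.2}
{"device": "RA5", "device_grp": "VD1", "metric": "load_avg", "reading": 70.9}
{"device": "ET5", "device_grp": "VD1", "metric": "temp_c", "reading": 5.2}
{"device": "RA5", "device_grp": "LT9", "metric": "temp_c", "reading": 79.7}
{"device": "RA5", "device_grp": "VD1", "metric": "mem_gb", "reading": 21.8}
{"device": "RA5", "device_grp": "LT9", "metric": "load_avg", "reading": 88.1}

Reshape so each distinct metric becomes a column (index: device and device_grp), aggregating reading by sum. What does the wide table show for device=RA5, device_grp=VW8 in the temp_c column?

Rows with device=RA5, device_grp=VW8 and metric=temp_c: reading values are -10.2, 9.6, 98.4.
-10.2 + 9.6 + 98.4 = 97.8.

97.8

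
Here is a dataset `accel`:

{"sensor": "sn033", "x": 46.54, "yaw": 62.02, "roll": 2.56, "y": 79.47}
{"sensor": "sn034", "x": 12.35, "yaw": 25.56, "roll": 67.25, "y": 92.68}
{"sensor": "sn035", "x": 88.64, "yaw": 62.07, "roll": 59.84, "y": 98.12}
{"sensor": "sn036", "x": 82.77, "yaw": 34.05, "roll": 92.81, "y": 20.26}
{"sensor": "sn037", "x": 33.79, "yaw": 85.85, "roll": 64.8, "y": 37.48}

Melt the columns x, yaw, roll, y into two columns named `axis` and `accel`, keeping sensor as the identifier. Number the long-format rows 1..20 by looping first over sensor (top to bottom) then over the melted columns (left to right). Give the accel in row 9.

20 rows total (5 × 4). Row 9: index ⌊(9-1)/4⌋ = 2 into sensor → sn035; (9-1) mod 4 = 0 into the melted columns → x.
So row 9 is (sn035, x, 88.64); accel = 88.64.

88.64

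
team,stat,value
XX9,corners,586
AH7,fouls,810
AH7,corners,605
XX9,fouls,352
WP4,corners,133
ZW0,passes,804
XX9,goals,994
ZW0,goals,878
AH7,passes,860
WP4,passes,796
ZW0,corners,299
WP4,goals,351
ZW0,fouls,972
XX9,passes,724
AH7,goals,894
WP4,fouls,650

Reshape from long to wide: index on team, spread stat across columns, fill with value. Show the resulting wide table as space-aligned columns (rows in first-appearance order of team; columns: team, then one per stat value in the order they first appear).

team  corners  fouls  passes  goals
XX9   586      352    724     994  
AH7   605      810    860     894  
WP4   133      650    796     351  
ZW0   299      972    804     878  

Columns: team plus the 4 distinct stat values (corners, fouls, passes, goals).
For example, row XX9 column corners takes value=586 from the long row (XX9, corners).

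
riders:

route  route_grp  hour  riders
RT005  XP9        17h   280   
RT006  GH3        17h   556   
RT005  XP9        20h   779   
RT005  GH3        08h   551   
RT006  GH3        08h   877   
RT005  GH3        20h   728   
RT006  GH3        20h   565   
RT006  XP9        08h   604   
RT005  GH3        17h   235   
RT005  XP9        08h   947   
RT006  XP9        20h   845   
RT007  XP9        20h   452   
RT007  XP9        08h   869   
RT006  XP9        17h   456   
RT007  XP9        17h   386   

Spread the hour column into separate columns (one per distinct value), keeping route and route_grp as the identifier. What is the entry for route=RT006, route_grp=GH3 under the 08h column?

877

Wide layout: rows indexed by route and route_grp, columns are the 3 distinct hour values (17h, 20h, 08h).
Cell (route=RT006, route_grp=GH3, hour=08h) draws from the long row where route=RT006, route_grp=GH3 and hour=08h, which has riders=877.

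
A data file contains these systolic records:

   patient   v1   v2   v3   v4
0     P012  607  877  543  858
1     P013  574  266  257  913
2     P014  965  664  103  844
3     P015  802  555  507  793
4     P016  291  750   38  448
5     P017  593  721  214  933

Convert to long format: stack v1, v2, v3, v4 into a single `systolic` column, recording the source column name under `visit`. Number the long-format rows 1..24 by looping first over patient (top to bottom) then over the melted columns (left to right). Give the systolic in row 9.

24 rows total (6 × 4). Row 9: index ⌊(9-1)/4⌋ = 2 into patient → P014; (9-1) mod 4 = 0 into the melted columns → v1.
So row 9 is (P014, v1, 965); systolic = 965.

965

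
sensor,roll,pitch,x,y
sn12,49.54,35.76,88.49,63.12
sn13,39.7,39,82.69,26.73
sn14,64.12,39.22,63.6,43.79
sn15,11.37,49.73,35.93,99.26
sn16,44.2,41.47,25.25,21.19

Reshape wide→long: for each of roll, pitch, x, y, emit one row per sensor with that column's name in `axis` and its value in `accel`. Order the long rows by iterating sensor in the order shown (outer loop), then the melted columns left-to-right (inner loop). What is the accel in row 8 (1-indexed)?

26.73

20 rows total (5 × 4). Row 8: index ⌊(8-1)/4⌋ = 1 into sensor → sn13; (8-1) mod 4 = 3 into the melted columns → y.
So row 8 is (sn13, y, 26.73); accel = 26.73.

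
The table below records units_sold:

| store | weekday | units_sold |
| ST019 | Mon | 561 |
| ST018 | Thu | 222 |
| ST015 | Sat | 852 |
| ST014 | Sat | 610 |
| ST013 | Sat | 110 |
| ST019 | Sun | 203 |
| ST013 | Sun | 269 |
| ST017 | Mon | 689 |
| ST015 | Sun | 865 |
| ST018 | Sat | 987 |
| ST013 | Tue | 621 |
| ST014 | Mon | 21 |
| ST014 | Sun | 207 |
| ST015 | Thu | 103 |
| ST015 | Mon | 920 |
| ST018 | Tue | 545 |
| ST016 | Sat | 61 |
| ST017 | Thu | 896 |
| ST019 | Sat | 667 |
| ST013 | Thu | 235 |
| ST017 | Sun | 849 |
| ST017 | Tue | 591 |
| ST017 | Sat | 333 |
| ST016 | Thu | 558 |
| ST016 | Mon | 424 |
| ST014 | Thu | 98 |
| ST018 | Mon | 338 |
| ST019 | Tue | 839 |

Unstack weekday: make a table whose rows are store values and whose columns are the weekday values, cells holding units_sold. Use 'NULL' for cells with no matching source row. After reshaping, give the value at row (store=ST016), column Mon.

The long row with store=ST016, weekday=Mon has units_sold=424.

424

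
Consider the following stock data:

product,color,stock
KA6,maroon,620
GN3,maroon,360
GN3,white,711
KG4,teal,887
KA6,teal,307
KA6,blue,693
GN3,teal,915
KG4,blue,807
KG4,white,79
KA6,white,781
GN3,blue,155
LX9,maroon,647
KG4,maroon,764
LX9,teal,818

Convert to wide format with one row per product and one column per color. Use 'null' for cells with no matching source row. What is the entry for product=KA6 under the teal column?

307

The long row with product=KA6, color=teal has stock=307.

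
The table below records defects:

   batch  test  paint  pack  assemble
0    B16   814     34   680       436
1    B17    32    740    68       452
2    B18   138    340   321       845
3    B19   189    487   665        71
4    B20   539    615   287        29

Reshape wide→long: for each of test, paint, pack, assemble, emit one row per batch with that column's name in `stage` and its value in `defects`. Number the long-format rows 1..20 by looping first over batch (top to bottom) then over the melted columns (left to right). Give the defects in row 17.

539

20 rows total (5 × 4). Row 17: index ⌊(17-1)/4⌋ = 4 into batch → B20; (17-1) mod 4 = 0 into the melted columns → test.
So row 17 is (B20, test, 539); defects = 539.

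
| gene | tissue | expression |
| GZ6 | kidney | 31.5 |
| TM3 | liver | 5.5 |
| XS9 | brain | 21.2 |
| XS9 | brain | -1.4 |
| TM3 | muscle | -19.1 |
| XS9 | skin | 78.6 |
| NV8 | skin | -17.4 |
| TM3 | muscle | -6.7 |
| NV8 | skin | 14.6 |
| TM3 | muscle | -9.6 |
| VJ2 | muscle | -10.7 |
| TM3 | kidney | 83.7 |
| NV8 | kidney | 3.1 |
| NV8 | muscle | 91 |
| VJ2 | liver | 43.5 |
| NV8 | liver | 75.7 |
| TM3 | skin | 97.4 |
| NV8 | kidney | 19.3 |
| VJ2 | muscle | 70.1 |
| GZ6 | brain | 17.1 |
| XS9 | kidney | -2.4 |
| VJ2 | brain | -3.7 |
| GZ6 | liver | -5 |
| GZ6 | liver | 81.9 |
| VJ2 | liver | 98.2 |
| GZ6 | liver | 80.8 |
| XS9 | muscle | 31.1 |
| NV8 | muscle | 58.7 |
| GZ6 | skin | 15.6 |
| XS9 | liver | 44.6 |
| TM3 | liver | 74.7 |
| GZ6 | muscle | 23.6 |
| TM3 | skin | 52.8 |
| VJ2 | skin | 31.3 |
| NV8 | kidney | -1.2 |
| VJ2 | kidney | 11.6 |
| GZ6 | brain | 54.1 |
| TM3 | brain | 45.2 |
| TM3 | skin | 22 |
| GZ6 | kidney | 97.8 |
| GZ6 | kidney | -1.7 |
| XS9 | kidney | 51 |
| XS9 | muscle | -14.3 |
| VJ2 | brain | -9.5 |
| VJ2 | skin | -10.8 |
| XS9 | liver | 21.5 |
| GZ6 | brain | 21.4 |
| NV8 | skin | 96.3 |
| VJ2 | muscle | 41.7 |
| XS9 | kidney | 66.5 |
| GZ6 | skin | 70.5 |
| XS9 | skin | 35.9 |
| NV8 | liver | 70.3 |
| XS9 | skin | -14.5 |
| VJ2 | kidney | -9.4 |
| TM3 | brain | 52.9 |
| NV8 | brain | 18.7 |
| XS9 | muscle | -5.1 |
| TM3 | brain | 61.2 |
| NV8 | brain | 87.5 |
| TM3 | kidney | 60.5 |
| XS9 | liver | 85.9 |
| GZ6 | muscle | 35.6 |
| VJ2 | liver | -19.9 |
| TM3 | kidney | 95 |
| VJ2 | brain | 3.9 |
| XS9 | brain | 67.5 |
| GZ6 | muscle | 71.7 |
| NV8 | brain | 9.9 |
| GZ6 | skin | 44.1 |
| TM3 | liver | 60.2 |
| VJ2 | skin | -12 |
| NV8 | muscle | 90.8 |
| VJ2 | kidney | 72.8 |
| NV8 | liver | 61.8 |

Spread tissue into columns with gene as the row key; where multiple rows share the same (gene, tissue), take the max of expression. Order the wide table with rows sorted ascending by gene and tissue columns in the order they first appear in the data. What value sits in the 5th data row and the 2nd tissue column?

85.9

With rows sorted ascending by gene, row 5 is gene=XS9. tissue columns in first-appearance order: kidney, liver, brain, muscle, skin; column 2 is liver.
Long rows with gene=XS9, tissue=liver: max(44.6, 21.5, 85.9) = 85.9.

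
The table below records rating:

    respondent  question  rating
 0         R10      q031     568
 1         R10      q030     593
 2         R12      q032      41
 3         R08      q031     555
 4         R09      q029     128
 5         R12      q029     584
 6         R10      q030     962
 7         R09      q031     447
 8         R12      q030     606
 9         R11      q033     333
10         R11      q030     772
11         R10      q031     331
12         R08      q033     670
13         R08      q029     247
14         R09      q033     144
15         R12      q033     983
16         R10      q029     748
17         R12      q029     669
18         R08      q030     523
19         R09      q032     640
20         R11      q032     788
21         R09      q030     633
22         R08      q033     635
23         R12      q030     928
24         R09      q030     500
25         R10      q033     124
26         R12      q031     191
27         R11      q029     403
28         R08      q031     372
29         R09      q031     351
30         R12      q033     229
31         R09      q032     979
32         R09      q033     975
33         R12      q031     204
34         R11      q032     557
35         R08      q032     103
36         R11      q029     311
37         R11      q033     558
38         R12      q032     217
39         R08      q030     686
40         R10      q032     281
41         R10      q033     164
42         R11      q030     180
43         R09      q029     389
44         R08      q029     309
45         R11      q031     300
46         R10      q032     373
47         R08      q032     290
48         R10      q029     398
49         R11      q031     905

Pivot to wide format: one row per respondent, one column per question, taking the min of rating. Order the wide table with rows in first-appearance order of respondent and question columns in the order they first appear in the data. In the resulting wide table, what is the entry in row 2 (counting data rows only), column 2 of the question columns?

With rows in first-appearance order of respondent, row 2 is respondent=R12. question columns in first-appearance order: q031, q030, q032, q029, q033; column 2 is q030.
Long rows with respondent=R12, question=q030: min(606, 928) = 606.

606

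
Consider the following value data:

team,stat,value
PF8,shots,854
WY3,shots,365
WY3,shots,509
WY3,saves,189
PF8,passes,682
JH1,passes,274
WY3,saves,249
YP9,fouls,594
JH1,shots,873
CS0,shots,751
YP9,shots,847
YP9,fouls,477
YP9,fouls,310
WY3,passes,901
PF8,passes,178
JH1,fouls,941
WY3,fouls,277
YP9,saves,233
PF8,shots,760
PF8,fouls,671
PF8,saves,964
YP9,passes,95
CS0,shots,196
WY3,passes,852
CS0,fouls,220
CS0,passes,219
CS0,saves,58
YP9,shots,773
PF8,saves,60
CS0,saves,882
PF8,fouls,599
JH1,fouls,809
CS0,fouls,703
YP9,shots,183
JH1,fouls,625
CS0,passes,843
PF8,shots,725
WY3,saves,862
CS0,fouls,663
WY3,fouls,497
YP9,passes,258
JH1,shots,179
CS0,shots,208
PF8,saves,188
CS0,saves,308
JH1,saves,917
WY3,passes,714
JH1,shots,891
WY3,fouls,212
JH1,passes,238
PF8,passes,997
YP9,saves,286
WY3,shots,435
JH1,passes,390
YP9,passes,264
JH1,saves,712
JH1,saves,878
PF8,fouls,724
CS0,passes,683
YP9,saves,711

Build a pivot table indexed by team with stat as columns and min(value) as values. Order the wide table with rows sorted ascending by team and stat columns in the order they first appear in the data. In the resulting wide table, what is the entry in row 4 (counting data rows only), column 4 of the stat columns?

With rows sorted ascending by team, row 4 is team=WY3. stat columns in first-appearance order: shots, saves, passes, fouls; column 4 is fouls.
Long rows with team=WY3, stat=fouls: min(277, 497, 212) = 212.

212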